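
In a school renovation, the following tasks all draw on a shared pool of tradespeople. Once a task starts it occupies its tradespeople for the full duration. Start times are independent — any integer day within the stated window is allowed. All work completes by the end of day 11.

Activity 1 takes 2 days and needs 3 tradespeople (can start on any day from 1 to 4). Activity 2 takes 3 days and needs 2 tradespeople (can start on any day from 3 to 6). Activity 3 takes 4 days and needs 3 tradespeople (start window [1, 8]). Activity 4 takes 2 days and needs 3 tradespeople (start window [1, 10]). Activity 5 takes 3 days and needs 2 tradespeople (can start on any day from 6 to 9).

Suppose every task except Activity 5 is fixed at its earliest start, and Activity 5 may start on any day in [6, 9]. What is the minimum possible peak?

9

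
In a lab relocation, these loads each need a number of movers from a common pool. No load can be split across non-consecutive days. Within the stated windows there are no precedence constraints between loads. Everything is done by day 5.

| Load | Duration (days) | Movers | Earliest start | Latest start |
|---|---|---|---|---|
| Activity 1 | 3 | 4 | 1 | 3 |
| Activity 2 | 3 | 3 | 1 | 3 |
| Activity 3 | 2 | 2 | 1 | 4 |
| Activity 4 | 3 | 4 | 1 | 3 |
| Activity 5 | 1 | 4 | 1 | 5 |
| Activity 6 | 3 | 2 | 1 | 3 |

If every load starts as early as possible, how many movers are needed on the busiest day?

Early-start schedule: Activity 1@1, Activity 2@1, Activity 3@1, Activity 4@1, Activity 5@1, Activity 6@1.
Load per day: day 1: 19, day 2: 15, day 3: 13, day 4: 0, day 5: 0.
Peak is 19.

19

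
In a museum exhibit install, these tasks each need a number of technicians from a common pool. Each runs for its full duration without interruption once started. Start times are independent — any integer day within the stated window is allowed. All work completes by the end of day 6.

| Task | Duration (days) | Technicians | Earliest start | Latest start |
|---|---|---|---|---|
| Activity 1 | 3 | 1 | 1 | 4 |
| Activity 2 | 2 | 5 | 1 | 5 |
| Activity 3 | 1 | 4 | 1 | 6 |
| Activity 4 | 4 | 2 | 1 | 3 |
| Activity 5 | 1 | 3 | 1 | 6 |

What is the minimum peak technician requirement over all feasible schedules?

Early-start (Activity 1@1, Activity 2@1, Activity 3@1, Activity 4@1, Activity 5@1) gives peak 15: d1:15  d2:8  d3:3  d4:2  d5:0  d6:0.
Shift Activity 3→4, Activity 4→3, Activity 5→3.
Schedule Activity 1@1, Activity 2@1, Activity 3@4, Activity 4@3, Activity 5@3: d1:6  d2:6  d3:6  d4:6  d5:2  d6:2 — peak 6.

6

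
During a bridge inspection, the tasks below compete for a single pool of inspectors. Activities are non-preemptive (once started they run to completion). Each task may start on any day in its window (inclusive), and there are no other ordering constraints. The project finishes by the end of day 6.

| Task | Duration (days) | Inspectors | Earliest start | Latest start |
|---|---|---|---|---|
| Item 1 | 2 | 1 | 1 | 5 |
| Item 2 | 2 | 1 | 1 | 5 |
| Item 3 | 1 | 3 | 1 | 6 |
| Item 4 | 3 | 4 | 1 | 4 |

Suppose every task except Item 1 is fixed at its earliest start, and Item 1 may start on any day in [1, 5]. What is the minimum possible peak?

Item 1@1: d1:9  d2:6  d3:4  d4:0  d5:0  d6:0 → peak 9
Item 1@2: d1:8  d2:6  d3:5  d4:0  d5:0  d6:0 → peak 8
Item 1@3: d1:8  d2:5  d3:5  d4:1  d5:0  d6:0 → peak 8
Item 1@4: d1:8  d2:5  d3:4  d4:1  d5:1  d6:0 → peak 8
Item 1@5: d1:8  d2:5  d3:4  d4:0  d5:1  d6:1 → peak 8
Best is Item 1@2, peak 8.

8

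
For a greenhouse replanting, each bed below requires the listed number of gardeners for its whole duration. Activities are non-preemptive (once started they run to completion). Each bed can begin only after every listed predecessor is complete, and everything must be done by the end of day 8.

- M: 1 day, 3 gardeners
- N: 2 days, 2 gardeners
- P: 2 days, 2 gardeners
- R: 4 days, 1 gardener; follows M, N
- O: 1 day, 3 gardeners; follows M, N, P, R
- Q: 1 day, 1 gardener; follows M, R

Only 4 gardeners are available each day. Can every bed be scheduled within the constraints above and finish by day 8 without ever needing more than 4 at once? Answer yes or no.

yes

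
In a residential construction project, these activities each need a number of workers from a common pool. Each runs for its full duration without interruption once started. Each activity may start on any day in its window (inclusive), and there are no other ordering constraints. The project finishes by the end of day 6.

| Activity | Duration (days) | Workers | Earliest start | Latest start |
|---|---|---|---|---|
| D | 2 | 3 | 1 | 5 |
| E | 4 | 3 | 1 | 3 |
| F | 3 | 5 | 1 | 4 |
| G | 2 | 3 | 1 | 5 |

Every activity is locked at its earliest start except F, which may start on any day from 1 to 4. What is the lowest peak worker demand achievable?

9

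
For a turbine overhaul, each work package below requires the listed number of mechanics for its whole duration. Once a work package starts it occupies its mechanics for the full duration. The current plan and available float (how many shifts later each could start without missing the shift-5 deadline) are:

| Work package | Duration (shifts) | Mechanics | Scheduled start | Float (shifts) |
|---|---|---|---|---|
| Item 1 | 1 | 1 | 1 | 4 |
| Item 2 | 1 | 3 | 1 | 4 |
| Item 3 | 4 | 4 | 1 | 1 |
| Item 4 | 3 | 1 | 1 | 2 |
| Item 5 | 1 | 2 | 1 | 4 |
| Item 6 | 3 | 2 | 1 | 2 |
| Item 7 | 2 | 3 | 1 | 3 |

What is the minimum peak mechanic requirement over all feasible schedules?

8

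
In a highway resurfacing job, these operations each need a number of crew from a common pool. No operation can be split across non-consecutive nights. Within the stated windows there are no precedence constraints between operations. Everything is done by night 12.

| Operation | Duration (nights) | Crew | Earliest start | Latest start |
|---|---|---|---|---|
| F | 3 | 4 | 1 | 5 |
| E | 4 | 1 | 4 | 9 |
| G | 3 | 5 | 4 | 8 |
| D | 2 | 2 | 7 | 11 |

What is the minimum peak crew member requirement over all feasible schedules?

Early-start (F@1, E@4, G@4, D@7) gives peak 6: n1:4  n2:4  n3:4  n4:6  n5:6  n6:6  n7:3  n8:2  n9:0  n10:0  n11:0  n12:0.
Shift G→8, D→11.
Schedule F@1, E@4, G@8, D@11: n1:4  n2:4  n3:4  n4:1  n5:1  n6:1  n7:1  n8:5  n9:5  n10:5  n11:2  n12:2 — peak 5.

5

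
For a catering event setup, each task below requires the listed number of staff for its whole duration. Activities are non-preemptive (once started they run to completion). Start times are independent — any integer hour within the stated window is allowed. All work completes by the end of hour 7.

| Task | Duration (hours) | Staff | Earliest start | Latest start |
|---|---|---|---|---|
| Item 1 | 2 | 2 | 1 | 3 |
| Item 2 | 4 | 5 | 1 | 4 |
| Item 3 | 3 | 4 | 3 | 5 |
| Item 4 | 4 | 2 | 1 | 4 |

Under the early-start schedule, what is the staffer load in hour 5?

At early start, hour 5 has: Item 3.
Demand: 4 = 4.

4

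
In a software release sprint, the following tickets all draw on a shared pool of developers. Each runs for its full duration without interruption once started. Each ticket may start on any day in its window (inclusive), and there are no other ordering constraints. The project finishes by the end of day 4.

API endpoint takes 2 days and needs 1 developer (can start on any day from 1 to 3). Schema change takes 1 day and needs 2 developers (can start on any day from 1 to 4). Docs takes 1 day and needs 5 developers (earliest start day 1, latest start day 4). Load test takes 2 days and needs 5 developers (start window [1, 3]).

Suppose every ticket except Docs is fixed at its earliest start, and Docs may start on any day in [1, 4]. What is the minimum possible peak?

8

Docs@1: d1:13  d2:6  d3:0  d4:0 → peak 13
Docs@2: d1:8  d2:11  d3:0  d4:0 → peak 11
Docs@3: d1:8  d2:6  d3:5  d4:0 → peak 8
Docs@4: d1:8  d2:6  d3:0  d4:5 → peak 8
Best is Docs@3, peak 8.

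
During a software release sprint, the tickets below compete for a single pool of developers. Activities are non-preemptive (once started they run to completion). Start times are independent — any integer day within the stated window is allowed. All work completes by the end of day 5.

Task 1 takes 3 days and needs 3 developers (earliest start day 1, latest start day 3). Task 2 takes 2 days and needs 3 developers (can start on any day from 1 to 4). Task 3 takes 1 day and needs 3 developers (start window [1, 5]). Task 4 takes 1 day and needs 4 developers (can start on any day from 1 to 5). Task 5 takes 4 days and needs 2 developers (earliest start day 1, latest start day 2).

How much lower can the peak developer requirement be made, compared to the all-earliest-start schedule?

7

Early-start peak: d1:15  d2:8  d3:5  d4:2  d5:0 ⇒ 15.
Leveled (Task 1@1, Task 2@1, Task 3@3, Task 4@4, Task 5@1): d1:8  d2:8  d3:8  d4:6  d5:0 ⇒ 8.
Reduction 15 − 8 = 7.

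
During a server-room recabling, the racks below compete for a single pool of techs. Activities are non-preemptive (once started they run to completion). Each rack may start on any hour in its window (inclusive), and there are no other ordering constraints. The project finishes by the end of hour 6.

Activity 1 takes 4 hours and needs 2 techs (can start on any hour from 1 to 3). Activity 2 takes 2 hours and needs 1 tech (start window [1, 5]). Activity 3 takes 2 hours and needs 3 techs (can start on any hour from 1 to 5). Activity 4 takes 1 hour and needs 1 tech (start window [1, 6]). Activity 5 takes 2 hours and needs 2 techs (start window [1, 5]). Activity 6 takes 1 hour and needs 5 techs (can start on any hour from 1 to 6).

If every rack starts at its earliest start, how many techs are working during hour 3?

2

At early start, hour 3 has: Activity 1.
Demand: 2 = 2.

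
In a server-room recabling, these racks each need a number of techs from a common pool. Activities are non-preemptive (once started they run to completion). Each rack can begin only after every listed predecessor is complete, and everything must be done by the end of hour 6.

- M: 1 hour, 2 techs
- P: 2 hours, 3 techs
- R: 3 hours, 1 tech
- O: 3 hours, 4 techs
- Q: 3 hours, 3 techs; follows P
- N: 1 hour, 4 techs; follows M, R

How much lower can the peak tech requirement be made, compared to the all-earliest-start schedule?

Early-start peak: h1:10  h2:8  h3:8  h4:7  h5:3  h6:0 ⇒ 10.
Leveled (M@1, P@1, R@1, O@3, Q@4, N@6): h1:6  h2:4  h3:5  h4:7  h5:7  h6:7 ⇒ 7.
Reduction 10 − 7 = 3.

3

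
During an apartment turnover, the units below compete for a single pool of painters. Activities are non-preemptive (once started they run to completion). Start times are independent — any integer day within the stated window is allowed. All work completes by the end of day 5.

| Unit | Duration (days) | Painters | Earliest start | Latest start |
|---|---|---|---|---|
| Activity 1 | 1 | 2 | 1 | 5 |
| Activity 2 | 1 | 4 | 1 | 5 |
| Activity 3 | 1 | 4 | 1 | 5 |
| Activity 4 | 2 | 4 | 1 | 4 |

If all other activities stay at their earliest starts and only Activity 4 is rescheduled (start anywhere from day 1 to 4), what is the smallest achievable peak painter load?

10

Activity 4@1: d1:14  d2:4  d3:0  d4:0  d5:0 → peak 14
Activity 4@2: d1:10  d2:4  d3:4  d4:0  d5:0 → peak 10
Activity 4@3: d1:10  d2:0  d3:4  d4:4  d5:0 → peak 10
Activity 4@4: d1:10  d2:0  d3:0  d4:4  d5:4 → peak 10
Best is Activity 4@2, peak 10.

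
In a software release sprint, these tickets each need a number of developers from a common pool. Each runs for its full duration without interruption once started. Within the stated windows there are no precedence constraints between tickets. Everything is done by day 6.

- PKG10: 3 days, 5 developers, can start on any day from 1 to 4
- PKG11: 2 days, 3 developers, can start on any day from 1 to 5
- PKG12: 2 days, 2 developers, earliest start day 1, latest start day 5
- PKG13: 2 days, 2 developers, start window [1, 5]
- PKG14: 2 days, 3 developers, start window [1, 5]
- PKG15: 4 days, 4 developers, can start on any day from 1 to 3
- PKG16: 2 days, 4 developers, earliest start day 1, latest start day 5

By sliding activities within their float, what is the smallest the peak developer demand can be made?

Early-start (PKG10@1, PKG11@1, PKG12@1, PKG13@1, PKG14@1, PKG15@1, PKG16@1) gives peak 23: d1:23  d2:23  d3:9  d4:4  d5:0  d6:0.
Shift PKG13→3, PKG14→4, PKG15→3, PKG16→5.
Schedule PKG10@1, PKG11@1, PKG12@1, PKG13@3, PKG14@4, PKG15@3, PKG16@5: d1:10  d2:10  d3:11  d4:9  d5:11  d6:8 — peak 11.

11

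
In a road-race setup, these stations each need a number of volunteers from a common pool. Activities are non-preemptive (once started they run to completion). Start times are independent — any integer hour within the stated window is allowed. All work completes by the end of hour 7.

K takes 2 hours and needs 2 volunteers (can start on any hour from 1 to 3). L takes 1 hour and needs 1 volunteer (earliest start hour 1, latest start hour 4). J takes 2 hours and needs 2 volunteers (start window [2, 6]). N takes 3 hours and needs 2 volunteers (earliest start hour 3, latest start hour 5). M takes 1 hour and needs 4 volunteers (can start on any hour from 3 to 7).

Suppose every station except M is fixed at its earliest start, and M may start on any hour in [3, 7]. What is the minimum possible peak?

4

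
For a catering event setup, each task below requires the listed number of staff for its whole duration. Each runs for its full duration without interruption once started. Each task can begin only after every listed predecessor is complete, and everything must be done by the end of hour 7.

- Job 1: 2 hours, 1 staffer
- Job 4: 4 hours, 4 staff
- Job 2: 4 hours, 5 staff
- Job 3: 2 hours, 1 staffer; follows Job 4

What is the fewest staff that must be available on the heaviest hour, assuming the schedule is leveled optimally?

9

Early-start (Job 1@1, Job 4@1, Job 2@1, Job 3@5) gives peak 10: h1:10  h2:10  h3:9  h4:9  h5:1  h6:1  h7:0.
Shift Job 2→3.
Schedule Job 1@1, Job 4@1, Job 2@3, Job 3@5: h1:5  h2:5  h3:9  h4:9  h5:6  h6:6  h7:0 — peak 9.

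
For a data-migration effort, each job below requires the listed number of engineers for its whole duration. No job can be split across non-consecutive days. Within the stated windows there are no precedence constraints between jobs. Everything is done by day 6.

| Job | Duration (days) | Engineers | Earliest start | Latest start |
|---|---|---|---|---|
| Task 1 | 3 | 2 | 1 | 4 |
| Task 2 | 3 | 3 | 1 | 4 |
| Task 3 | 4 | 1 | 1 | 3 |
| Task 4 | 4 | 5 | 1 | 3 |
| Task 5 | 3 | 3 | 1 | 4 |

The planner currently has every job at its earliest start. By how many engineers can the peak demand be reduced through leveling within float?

3

Early-start peak: d1:14  d2:14  d3:14  d4:6  d5:0  d6:0 ⇒ 14.
Leveled (Task 1@1, Task 2@1, Task 3@1, Task 4@1, Task 5@4): d1:11  d2:11  d3:11  d4:9  d5:3  d6:3 ⇒ 11.
Reduction 14 − 11 = 3.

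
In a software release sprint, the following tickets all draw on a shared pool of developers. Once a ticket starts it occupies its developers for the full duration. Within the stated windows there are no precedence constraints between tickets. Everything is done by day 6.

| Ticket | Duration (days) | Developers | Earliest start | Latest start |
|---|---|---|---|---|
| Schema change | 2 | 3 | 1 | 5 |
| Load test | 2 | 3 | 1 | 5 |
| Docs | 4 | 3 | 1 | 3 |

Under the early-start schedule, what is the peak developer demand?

9

Early-start schedule: Schema change@1, Load test@1, Docs@1.
Load per day: day 1: 9, day 2: 9, day 3: 3, day 4: 3, day 5: 0, day 6: 0.
Peak is 9.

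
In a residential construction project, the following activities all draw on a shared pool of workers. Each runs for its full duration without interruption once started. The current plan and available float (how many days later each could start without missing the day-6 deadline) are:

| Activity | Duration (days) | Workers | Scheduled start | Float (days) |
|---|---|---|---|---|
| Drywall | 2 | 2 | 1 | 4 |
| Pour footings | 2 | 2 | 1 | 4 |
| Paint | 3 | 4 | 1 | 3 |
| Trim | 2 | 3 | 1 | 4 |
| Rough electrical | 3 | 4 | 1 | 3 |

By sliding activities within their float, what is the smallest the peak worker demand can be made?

7

Early-start (Drywall@1, Pour footings@1, Paint@1, Trim@1, Rough electrical@1) gives peak 15: d1:15  d2:15  d3:8  d4:0  d5:0  d6:0.
Shift Pour footings→3, Trim→5, Rough electrical→4.
Schedule Drywall@1, Pour footings@3, Paint@1, Trim@5, Rough electrical@4: d1:6  d2:6  d3:6  d4:6  d5:7  d6:7 — peak 7.
Total worker-days = 38 over 6 days ⇒ peak ≥ ⌈38/6⌉ = 7, so 7 is optimal.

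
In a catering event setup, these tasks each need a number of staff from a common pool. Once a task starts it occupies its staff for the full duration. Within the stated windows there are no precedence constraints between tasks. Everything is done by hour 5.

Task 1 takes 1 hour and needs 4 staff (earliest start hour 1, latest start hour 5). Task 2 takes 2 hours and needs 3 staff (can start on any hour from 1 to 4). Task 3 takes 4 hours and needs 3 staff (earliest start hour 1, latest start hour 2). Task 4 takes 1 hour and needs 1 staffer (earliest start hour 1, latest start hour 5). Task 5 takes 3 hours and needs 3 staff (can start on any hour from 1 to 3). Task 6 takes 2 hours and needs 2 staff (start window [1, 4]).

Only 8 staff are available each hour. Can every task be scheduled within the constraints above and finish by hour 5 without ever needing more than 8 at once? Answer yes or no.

yes

Schedule Task 1@1, Task 2@1, Task 3@2, Task 4@1, Task 5@3, Task 6@2: h1:8  h2:8  h3:8  h4:6  h5:6 — peak 8 ≤ 8.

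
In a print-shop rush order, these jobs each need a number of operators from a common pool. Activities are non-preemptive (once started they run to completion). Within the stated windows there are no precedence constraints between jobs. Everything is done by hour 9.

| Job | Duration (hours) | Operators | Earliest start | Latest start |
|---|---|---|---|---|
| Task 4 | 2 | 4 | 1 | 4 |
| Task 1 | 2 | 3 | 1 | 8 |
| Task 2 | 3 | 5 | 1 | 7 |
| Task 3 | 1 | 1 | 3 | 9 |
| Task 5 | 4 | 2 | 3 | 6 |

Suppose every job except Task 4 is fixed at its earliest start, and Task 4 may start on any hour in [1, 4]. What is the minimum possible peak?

8

Task 4@1: h1:12  h2:12  h3:8  h4:2  h5:2  h6:2  h7:0  h8:0  h9:0 → peak 12
Task 4@2: h1:8  h2:12  h3:12  h4:2  h5:2  h6:2  h7:0  h8:0  h9:0 → peak 12
Task 4@3: h1:8  h2:8  h3:12  h4:6  h5:2  h6:2  h7:0  h8:0  h9:0 → peak 12
Task 4@4: h1:8  h2:8  h3:8  h4:6  h5:6  h6:2  h7:0  h8:0  h9:0 → peak 8
Best is Task 4@4, peak 8.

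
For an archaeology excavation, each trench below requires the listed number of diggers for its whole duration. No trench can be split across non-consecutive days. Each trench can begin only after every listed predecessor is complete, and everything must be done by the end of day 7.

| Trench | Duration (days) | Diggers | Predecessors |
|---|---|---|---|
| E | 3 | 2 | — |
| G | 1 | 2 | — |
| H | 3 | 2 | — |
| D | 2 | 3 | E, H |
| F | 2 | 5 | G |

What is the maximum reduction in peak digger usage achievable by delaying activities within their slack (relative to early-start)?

4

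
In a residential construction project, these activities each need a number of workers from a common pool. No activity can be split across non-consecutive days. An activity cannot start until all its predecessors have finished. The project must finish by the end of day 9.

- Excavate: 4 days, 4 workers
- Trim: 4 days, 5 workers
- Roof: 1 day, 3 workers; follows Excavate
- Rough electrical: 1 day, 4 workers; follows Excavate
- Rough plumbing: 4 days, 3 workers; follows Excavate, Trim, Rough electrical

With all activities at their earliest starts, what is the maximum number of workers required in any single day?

9

Early-start schedule: Excavate@1, Trim@1, Roof@5, Rough electrical@5, Rough plumbing@6.
Load per day: day 1: 9, day 2: 9, day 3: 9, day 4: 9, day 5: 7, day 6: 3, day 7: 3, day 8: 3, day 9: 3.
Peak is 9.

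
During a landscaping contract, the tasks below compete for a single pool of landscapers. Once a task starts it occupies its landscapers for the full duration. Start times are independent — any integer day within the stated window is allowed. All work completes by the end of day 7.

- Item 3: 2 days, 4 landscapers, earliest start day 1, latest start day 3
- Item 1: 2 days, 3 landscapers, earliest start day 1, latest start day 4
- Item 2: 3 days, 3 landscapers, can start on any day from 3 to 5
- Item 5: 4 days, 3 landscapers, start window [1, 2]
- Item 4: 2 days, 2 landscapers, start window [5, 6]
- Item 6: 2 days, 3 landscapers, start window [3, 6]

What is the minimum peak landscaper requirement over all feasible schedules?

Early-start (Item 3@1, Item 1@1, Item 2@3, Item 5@1, Item 4@5, Item 6@3) gives peak 10: d1:10  d2:10  d3:9  d4:9  d5:5  d6:2  d7:0.
Shift Item 1→3, Item 2→5, Item 6→5.
Schedule Item 3@1, Item 1@3, Item 2@5, Item 5@1, Item 4@5, Item 6@5: d1:7  d2:7  d3:6  d4:6  d5:8  d6:8  d7:3 — peak 8.

8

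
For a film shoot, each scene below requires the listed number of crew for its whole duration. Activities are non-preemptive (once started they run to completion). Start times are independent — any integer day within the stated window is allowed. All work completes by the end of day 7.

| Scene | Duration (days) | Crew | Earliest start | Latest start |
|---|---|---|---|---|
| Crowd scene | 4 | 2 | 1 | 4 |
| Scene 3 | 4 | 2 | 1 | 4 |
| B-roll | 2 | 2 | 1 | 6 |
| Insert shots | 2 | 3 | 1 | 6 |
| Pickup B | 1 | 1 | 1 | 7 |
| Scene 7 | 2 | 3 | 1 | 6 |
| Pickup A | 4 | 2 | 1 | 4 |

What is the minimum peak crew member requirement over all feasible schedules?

7

Early-start (Crowd scene@1, Scene 3@1, B-roll@1, Insert shots@1, Pickup B@1, Scene 7@1, Pickup A@1) gives peak 15: d1:15  d2:14  d3:6  d4:6  d5:0  d6:0  d7:0.
Shift B-roll→5, Pickup B→3, Scene 7→5, Pickup A→3.
Schedule Crowd scene@1, Scene 3@1, B-roll@5, Insert shots@1, Pickup B@3, Scene 7@5, Pickup A@3: d1:7  d2:7  d3:7  d4:6  d5:7  d6:7  d7:0 — peak 7.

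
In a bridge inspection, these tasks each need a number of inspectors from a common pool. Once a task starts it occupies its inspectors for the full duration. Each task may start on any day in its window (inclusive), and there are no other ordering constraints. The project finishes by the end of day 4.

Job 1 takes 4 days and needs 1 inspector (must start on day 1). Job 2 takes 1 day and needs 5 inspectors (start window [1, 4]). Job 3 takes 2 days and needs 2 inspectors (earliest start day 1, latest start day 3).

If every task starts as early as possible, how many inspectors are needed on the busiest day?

Early-start schedule: Job 1@1, Job 2@1, Job 3@1.
Load per day: day 1: 8, day 2: 3, day 3: 1, day 4: 1.
Peak is 8.

8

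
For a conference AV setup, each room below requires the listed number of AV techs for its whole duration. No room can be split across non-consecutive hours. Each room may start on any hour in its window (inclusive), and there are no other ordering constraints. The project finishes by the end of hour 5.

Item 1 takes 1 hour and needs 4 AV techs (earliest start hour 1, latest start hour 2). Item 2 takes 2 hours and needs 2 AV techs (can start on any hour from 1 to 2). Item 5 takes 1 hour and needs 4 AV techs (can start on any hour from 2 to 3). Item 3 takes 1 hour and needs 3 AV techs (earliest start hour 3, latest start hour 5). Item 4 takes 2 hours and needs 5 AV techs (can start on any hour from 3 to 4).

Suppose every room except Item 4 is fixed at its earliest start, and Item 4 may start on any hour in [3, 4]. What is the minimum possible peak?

Item 4@3: h1:6  h2:6  h3:8  h4:5  h5:0 → peak 8
Item 4@4: h1:6  h2:6  h3:3  h4:5  h5:5 → peak 6
Best is Item 4@4, peak 6.

6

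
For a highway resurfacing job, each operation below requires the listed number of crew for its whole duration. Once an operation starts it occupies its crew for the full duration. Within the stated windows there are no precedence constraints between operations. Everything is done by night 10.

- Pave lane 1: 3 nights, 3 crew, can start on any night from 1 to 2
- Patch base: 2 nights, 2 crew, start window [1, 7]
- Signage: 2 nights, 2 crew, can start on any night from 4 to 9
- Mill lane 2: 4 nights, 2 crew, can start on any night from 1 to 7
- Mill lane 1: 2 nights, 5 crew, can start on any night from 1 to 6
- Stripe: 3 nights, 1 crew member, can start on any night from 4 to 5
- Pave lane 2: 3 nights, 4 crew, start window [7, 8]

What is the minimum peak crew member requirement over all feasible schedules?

6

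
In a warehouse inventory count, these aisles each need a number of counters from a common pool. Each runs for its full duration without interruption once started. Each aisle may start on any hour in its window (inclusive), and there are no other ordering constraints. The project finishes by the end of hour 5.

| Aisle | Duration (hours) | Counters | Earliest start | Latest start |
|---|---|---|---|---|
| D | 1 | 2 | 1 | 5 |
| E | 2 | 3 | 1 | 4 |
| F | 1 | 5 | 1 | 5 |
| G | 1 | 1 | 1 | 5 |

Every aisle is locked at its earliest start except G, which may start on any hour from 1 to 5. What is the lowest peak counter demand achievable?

G@1: h1:11  h2:3  h3:0  h4:0  h5:0 → peak 11
G@2: h1:10  h2:4  h3:0  h4:0  h5:0 → peak 10
G@3: h1:10  h2:3  h3:1  h4:0  h5:0 → peak 10
G@4: h1:10  h2:3  h3:0  h4:1  h5:0 → peak 10
G@5: h1:10  h2:3  h3:0  h4:0  h5:1 → peak 10
Best is G@2, peak 10.

10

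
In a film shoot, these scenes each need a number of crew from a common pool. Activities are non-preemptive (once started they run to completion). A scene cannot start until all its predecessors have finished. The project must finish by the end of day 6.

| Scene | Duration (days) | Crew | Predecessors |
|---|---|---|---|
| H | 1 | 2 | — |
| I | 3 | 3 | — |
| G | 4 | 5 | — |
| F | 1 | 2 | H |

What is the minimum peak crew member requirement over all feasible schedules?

Early-start (H@1, I@1, G@1, F@2) gives peak 10: d1:10  d2:10  d3:8  d4:5  d5:0  d6:0.
Shift G→2, F→4.
Schedule H@1, I@1, G@2, F@4: d1:5  d2:8  d3:8  d4:7  d5:5  d6:0 — peak 8.

8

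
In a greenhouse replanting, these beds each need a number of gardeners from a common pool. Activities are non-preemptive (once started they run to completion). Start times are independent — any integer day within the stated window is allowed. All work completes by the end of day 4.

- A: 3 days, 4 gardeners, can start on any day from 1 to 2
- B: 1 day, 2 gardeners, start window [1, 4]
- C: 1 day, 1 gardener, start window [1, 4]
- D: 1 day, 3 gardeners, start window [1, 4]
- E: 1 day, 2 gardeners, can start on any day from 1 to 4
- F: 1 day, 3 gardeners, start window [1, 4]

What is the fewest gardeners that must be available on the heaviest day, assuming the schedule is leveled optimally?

Early-start (A@1, B@1, C@1, D@1, E@1, F@1) gives peak 15: d1:15  d2:4  d3:4  d4:0.
Shift C→2, D→4, E→3, F→4.
Schedule A@1, B@1, C@2, D@4, E@3, F@4: d1:6  d2:5  d3:6  d4:6 — peak 6.
Total gardener-days = 23 over 4 days ⇒ peak ≥ ⌈23/4⌉ = 6, so 6 is optimal.

6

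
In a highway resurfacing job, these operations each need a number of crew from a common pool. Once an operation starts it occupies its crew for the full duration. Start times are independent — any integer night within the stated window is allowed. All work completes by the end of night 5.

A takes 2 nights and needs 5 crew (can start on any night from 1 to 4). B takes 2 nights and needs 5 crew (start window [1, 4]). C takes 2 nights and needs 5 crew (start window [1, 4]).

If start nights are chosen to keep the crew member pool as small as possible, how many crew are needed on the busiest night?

10

Early-start (A@1, B@1, C@1) gives peak 15: n1:15  n2:15  n3:0  n4:0  n5:0.
Shift C→3.
Schedule A@1, B@1, C@3: n1:10  n2:10  n3:5  n4:5  n5:0 — peak 10.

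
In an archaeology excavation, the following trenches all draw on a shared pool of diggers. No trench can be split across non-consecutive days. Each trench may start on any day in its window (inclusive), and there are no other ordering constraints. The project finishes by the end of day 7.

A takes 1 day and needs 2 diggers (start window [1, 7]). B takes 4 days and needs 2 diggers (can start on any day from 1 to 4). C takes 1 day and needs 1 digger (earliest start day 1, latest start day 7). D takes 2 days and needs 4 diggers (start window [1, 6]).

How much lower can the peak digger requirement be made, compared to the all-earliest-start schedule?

5

Early-start peak: d1:9  d2:6  d3:2  d4:2  d5:0  d6:0  d7:0 ⇒ 9.
Leveled (A@1, B@1, C@2, D@5): d1:4  d2:3  d3:2  d4:2  d5:4  d6:4  d7:0 ⇒ 4.
Reduction 9 − 4 = 5.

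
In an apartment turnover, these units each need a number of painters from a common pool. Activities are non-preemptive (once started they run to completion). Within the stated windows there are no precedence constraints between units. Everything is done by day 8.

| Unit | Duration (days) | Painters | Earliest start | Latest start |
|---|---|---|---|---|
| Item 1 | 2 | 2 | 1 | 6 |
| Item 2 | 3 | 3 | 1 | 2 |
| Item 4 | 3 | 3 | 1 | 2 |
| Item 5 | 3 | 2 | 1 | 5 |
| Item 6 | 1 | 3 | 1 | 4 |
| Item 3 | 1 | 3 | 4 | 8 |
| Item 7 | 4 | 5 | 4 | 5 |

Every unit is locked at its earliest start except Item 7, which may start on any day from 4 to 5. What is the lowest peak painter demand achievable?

Item 7@4: d1:13  d2:10  d3:8  d4:8  d5:5  d6:5  d7:5  d8:0 → peak 13
Item 7@5: d1:13  d2:10  d3:8  d4:3  d5:5  d6:5  d7:5  d8:5 → peak 13
Best is Item 7@4, peak 13.

13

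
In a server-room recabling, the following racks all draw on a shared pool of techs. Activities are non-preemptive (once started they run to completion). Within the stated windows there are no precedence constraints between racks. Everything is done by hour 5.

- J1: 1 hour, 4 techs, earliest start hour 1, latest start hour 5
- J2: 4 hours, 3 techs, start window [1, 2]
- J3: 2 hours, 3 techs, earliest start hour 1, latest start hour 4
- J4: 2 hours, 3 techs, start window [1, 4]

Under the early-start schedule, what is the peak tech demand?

13

Early-start schedule: J1@1, J2@1, J3@1, J4@1.
Load per hour: hour 1: 13, hour 2: 9, hour 3: 3, hour 4: 3, hour 5: 0.
Peak is 13.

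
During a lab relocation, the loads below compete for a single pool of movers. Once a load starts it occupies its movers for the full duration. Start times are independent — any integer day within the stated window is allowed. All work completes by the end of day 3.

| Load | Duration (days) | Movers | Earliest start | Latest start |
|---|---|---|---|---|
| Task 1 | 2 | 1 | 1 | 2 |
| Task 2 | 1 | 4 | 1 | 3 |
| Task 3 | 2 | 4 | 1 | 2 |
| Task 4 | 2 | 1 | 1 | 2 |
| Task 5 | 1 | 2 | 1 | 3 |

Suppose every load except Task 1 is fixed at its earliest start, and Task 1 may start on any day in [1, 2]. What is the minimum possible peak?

11

Task 1@1: d1:12  d2:6  d3:0 → peak 12
Task 1@2: d1:11  d2:6  d3:1 → peak 11
Best is Task 1@2, peak 11.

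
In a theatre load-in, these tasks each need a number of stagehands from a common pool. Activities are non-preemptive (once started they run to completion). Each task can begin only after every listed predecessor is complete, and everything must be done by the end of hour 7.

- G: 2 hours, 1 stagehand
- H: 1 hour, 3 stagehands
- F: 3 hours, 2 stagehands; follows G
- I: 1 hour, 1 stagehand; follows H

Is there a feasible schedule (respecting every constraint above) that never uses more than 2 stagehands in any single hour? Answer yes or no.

no

The minimum achievable peak is 3; 2 < 3, so no feasible schedule stays within the cap.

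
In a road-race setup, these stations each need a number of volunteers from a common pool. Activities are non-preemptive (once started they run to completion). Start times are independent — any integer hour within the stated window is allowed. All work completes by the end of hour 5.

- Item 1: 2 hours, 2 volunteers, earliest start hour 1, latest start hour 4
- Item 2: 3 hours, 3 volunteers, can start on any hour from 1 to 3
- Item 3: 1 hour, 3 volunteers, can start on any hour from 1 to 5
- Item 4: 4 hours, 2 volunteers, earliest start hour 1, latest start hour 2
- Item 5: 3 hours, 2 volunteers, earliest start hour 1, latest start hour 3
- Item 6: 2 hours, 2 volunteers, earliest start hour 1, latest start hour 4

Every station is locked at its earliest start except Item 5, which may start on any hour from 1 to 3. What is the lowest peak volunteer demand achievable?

Item 5@1: h1:14  h2:11  h3:7  h4:2  h5:0 → peak 14
Item 5@2: h1:12  h2:11  h3:7  h4:4  h5:0 → peak 12
Item 5@3: h1:12  h2:9  h3:7  h4:4  h5:2 → peak 12
Best is Item 5@2, peak 12.

12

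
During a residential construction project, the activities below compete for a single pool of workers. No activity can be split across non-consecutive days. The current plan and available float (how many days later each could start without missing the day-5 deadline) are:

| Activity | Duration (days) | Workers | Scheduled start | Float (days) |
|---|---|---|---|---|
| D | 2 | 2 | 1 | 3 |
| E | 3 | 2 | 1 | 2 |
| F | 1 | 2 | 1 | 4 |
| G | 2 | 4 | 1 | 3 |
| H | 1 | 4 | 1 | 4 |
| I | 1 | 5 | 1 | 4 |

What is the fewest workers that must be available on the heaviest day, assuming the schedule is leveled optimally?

Early-start (D@1, E@1, F@1, G@1, H@1, I@1) gives peak 19: d1:19  d2:8  d3:2  d4:0  d5:0.
Shift E→2, F→2, G→3, I→5.
Schedule D@1, E@2, F@2, G@3, H@1, I@5: d1:6  d2:6  d3:6  d4:6  d5:5 — peak 6.
Total worker-days = 29 over 5 days ⇒ peak ≥ ⌈29/5⌉ = 6, so 6 is optimal.

6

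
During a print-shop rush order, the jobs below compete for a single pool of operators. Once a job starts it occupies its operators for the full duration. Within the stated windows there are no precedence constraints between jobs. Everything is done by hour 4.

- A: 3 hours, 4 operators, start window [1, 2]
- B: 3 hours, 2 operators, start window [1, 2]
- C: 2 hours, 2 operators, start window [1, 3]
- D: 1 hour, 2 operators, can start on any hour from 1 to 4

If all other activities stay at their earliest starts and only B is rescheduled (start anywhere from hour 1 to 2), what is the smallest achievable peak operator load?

8

B@1: h1:10  h2:8  h3:6  h4:0 → peak 10
B@2: h1:8  h2:8  h3:6  h4:2 → peak 8
Best is B@2, peak 8.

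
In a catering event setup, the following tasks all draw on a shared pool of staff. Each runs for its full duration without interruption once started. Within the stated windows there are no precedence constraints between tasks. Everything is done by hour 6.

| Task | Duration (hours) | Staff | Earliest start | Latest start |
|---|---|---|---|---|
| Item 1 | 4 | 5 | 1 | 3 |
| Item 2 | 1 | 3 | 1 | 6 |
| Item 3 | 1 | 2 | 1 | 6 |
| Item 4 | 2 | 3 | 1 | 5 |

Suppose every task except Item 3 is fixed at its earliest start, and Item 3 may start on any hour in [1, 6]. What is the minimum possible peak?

11

Item 3@1: h1:13  h2:8  h3:5  h4:5  h5:0  h6:0 → peak 13
Item 3@2: h1:11  h2:10  h3:5  h4:5  h5:0  h6:0 → peak 11
Item 3@3: h1:11  h2:8  h3:7  h4:5  h5:0  h6:0 → peak 11
Item 3@4: h1:11  h2:8  h3:5  h4:7  h5:0  h6:0 → peak 11
Item 3@5: h1:11  h2:8  h3:5  h4:5  h5:2  h6:0 → peak 11
Item 3@6: h1:11  h2:8  h3:5  h4:5  h5:0  h6:2 → peak 11
Best is Item 3@2, peak 11.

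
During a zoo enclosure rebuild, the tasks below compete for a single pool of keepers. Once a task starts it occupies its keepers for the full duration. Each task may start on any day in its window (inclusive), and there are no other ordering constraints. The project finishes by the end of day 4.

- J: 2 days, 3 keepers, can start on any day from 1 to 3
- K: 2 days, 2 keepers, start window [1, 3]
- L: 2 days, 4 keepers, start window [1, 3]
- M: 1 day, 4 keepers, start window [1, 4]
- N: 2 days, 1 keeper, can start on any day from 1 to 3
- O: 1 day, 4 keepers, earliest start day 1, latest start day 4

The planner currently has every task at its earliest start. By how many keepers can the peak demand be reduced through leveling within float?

Early-start peak: d1:18  d2:10  d3:0  d4:0 ⇒ 18.
Leveled (J@1, K@3, L@1, M@3, N@3, O@4): d1:7  d2:7  d3:7  d4:7 ⇒ 7.
Reduction 18 − 7 = 11.

11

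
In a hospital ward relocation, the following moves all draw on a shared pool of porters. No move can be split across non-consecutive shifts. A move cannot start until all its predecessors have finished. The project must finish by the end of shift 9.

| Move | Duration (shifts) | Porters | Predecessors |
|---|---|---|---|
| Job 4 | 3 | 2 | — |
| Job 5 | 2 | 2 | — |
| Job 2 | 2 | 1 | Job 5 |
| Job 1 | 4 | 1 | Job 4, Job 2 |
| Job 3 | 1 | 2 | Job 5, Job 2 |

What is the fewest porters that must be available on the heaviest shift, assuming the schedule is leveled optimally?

Early-start (Job 4@1, Job 5@1, Job 2@3, Job 1@5, Job 3@5) gives peak 4: s1:4  s2:4  s3:3  s4:1  s5:3  s6:1  s7:1  s8:1  s9:0.
Shift Job 4→3, Job 1→6, Job 3→6.
Schedule Job 4@3, Job 5@1, Job 2@3, Job 1@6, Job 3@6: s1:2  s2:2  s3:3  s4:3  s5:2  s6:3  s7:1  s8:1  s9:1 — peak 3.

3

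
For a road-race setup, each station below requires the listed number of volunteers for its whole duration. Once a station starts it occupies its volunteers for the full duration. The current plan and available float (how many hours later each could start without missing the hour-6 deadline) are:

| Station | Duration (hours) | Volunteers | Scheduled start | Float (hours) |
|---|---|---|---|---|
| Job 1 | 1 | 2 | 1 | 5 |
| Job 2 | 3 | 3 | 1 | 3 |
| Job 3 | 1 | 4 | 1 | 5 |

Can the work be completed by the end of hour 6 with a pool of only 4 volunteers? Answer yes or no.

yes

Schedule Job 1@1, Job 2@2, Job 3@5: h1:2  h2:3  h3:3  h4:3  h5:4  h6:0 — peak 4 ≤ 4.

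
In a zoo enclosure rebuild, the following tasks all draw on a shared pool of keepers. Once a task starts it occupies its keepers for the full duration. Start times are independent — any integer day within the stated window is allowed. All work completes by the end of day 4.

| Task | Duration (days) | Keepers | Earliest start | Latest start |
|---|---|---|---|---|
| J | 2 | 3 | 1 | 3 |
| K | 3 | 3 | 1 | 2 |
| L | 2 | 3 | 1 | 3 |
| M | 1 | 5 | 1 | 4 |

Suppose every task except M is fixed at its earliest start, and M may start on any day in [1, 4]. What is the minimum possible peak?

9

M@1: d1:14  d2:9  d3:3  d4:0 → peak 14
M@2: d1:9  d2:14  d3:3  d4:0 → peak 14
M@3: d1:9  d2:9  d3:8  d4:0 → peak 9
M@4: d1:9  d2:9  d3:3  d4:5 → peak 9
Best is M@3, peak 9.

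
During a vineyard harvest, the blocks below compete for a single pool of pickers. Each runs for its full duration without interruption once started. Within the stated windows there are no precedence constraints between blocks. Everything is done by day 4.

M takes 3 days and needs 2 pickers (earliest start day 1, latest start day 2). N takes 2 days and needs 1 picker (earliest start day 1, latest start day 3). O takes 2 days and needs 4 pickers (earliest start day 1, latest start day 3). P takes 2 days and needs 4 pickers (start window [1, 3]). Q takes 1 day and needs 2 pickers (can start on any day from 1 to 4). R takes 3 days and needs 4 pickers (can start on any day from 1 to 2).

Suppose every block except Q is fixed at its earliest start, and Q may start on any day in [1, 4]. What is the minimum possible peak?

15

Q@1: d1:17  d2:15  d3:6  d4:0 → peak 17
Q@2: d1:15  d2:17  d3:6  d4:0 → peak 17
Q@3: d1:15  d2:15  d3:8  d4:0 → peak 15
Q@4: d1:15  d2:15  d3:6  d4:2 → peak 15
Best is Q@3, peak 15.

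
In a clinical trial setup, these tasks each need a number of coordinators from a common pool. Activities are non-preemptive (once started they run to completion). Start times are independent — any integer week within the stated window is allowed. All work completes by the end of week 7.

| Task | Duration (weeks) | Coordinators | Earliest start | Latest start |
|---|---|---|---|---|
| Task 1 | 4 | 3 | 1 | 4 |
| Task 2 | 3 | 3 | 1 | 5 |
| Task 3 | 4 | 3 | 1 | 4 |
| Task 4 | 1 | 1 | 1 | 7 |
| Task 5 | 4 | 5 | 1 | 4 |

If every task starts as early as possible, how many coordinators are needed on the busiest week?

Early-start schedule: Task 1@1, Task 2@1, Task 3@1, Task 4@1, Task 5@1.
Load per week: week 1: 15, week 2: 14, week 3: 14, week 4: 11, week 5: 0, week 6: 0, week 7: 0.
Peak is 15.

15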